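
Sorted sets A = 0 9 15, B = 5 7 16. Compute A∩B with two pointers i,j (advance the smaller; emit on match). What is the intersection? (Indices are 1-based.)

intersection = []

i=1 j=1: 0<5, i++
i=2 j=1: 9>5, j++
i=2 j=2: 9>7, j++
i=2 j=3: 9<16, i++
i=3 j=3: 15<16, i++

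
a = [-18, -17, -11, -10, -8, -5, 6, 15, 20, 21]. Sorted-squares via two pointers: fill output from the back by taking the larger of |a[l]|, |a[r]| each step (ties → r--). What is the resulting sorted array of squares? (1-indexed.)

l=1 r=10: |-18|<=|21| out[10]=441, r--
l=1 r=9: |-18|<=|20| out[9]=400, r--
l=1 r=8: |-18|>|15| out[8]=324, l++
l=2 r=8: |-17|>|15| out[7]=289, l++
l=3 r=8: |-11|<=|15| out[6]=225, r--
l=3 r=7: |-11|>|6| out[5]=121, l++
l=4 r=7: |-10|>|6| out[4]=100, l++
l=5 r=7: |-8|>|6| out[3]=64, l++
l=6 r=7: |-5|<=|6| out[2]=36, r--
l=6 r=6: |-5|<=|-5| out[1]=25, r--

[25, 36, 64, 100, 121, 225, 289, 324, 400, 441]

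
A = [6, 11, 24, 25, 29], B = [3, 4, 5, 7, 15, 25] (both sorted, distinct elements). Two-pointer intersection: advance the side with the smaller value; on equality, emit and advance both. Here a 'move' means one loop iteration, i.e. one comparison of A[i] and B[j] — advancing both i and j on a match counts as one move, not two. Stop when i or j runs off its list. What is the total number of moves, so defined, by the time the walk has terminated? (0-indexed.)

i=0 j=0: 6>3, j++
i=0 j=1: 6>4, j++
i=0 j=2: 6>5, j++
i=0 j=3: 6<7, i++
i=1 j=3: 11>7, j++
i=1 j=4: 11<15, i++
i=2 j=4: 24>15, j++
i=2 j=5: 24<25, i++
i=3 j=5: 25==25 emit, i++,j++

9 moves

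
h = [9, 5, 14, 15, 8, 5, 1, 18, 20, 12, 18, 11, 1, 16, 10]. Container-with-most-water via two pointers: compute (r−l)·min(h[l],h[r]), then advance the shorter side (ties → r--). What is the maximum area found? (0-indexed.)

max area = 154

l=0 r=14: min(9,10)*14=126 best=126 *, l++
l=1 r=14: min(5,10)*13=65 best=126, l++
l=2 r=14: min(14,10)*12=120 best=126, r--
l=2 r=13: min(14,16)*11=154 best=154 *, l++
l=3 r=13: min(15,16)*10=150 best=154, l++
l=4 r=13: min(8,16)*9=72 best=154, l++
l=5 r=13: min(5,16)*8=40 best=154, l++
l=6 r=13: min(1,16)*7=7 best=154, l++
l=7 r=13: min(18,16)*6=96 best=154, r--
l=7 r=12: min(18,1)*5=5 best=154, r--
l=7 r=11: min(18,11)*4=44 best=154, r--
l=7 r=10: min(18,18)*3=54 best=154, r--
l=7 r=9: min(18,12)*2=24 best=154, r--
l=7 r=8: min(18,20)*1=18 best=154, l++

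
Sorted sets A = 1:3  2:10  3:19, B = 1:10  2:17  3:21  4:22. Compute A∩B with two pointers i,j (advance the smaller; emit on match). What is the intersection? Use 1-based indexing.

intersection = [10]

i=1 j=1: 3<10, i++
i=2 j=1: 10==10 emit, i++,j++
i=3 j=2: 19>17, j++
i=3 j=3: 19<21, i++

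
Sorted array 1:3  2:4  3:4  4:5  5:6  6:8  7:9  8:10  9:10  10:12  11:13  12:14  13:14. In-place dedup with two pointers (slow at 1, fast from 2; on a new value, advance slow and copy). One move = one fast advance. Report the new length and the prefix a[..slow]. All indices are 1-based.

length 10; prefix = [3, 4, 5, 6, 8, 9, 10, 12, 13, 14]

(s=1,f=2) a[fast]=4≠a[slow]=3 write a[2]=4 → slow++,fast++
(s=2,f=3) a[fast]=4=a[slow] dup → fast++
(s=2,f=4) a[fast]=5≠a[slow]=4 write a[3]=5 → slow++,fast++
(s=3,f=5) a[fast]=6≠a[slow]=5 write a[4]=6 → slow++,fast++
(s=4,f=6) a[fast]=8≠a[slow]=6 write a[5]=8 → slow++,fast++
(s=5,f=7) a[fast]=9≠a[slow]=8 write a[6]=9 → slow++,fast++
(s=6,f=8) a[fast]=10≠a[slow]=9 write a[7]=10 → slow++,fast++
(s=7,f=9) a[fast]=10=a[slow] dup → fast++
(s=7,f=10) a[fast]=12≠a[slow]=10 write a[8]=12 → slow++,fast++
(s=8,f=11) a[fast]=13≠a[slow]=12 write a[9]=13 → slow++,fast++
(s=9,f=12) a[fast]=14≠a[slow]=13 write a[10]=14 → slow++,fast++
(s=10,f=13) a[fast]=14=a[slow] dup → fast++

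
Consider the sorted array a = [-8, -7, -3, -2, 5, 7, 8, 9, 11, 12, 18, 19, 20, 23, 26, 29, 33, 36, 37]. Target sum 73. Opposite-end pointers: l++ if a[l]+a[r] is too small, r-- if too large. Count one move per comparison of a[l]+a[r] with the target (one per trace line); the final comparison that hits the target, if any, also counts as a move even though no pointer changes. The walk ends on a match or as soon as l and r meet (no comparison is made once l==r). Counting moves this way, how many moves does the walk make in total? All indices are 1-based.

[1,19] -8+37=29 <73 → l++
[2,19] -7+37=30 <73 → l++
[3,19] -3+37=34 <73 → l++
[4,19] -2+37=35 <73 → l++
[5,19] 5+37=42 <73 → l++
[6,19] 7+37=44 <73 → l++
[7,19] 8+37=45 <73 → l++
[8,19] 9+37=46 <73 → l++
[9,19] 11+37=48 <73 → l++
[10,19] 12+37=49 <73 → l++
[11,19] 18+37=55 <73 → l++
[12,19] 19+37=56 <73 → l++
[13,19] 20+37=57 <73 → l++
[14,19] 23+37=60 <73 → l++
[15,19] 26+37=63 <73 → l++
[16,19] 29+37=66 <73 → l++
[17,19] 33+37=70 <73 → l++
[18,19] 36+37=73 → found

18 moves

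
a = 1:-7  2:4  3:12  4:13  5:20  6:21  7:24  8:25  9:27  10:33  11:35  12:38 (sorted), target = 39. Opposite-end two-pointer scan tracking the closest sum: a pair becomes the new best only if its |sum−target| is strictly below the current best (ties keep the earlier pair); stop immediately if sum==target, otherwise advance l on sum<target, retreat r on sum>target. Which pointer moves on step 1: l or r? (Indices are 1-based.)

l

[1,12] -7+38=31 d=8 * → l++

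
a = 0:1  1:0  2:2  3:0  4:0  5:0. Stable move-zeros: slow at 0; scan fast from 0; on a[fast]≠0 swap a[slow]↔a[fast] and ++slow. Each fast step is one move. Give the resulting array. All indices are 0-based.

[1, 2, 0, 0, 0, 0]

slow=0 fast=0: a[fast]=1≠0 swap→a[0]=1, slow++,fast++
slow=1 fast=1: a[fast]=0, fast++
slow=1 fast=2: a[fast]=2≠0 swap→a[1]=2, slow++,fast++
slow=2 fast=3: a[fast]=0, fast++
slow=2 fast=4: a[fast]=0, fast++
slow=2 fast=5: a[fast]=0, fast++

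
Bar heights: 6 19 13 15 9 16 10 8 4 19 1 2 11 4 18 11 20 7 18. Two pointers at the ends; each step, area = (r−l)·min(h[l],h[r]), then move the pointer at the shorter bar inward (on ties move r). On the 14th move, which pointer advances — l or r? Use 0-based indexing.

[0,18] min(6,18)*18=108 best=108 * → l++
[1,18] min(19,18)*17=306 best=306 * → r--
[1,17] min(19,7)*16=112 best=306 → r--
[1,16] min(19,20)*15=285 best=306 → l++
[2,16] min(13,20)*14=182 best=306 → l++
[3,16] min(15,20)*13=195 best=306 → l++
[4,16] min(9,20)*12=108 best=306 → l++
[5,16] min(16,20)*11=176 best=306 → l++
[6,16] min(10,20)*10=100 best=306 → l++
[7,16] min(8,20)*9=72 best=306 → l++
[8,16] min(4,20)*8=32 best=306 → l++
[9,16] min(19,20)*7=133 best=306 → l++
[10,16] min(1,20)*6=6 best=306 → l++
[11,16] min(2,20)*5=10 best=306 → l++

l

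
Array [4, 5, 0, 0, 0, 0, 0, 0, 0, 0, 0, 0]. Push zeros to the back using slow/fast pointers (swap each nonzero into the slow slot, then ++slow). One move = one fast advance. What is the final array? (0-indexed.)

slow=0 fast=0: a[fast]=4≠0 swap→a[0]=4, slow++,fast++
slow=1 fast=1: a[fast]=5≠0 swap→a[1]=5, slow++,fast++
slow=2 fast=2: a[fast]=0, fast++
slow=2 fast=3: a[fast]=0, fast++
slow=2 fast=4: a[fast]=0, fast++
slow=2 fast=5: a[fast]=0, fast++
slow=2 fast=6: a[fast]=0, fast++
slow=2 fast=7: a[fast]=0, fast++
slow=2 fast=8: a[fast]=0, fast++
slow=2 fast=9: a[fast]=0, fast++
slow=2 fast=10: a[fast]=0, fast++
slow=2 fast=11: a[fast]=0, fast++

[4, 5, 0, 0, 0, 0, 0, 0, 0, 0, 0, 0]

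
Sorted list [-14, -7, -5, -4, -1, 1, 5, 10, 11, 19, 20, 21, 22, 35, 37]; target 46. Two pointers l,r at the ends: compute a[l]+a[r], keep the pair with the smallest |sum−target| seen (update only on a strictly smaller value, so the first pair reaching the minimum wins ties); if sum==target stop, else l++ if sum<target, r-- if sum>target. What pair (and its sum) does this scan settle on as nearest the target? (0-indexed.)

l=0 r=14: -14+37=23 d=23 *, l++
l=1 r=14: -7+37=30 d=16 *, l++
l=2 r=14: -5+37=32 d=14 *, l++
l=3 r=14: -4+37=33 d=13 *, l++
l=4 r=14: -1+37=36 d=10 *, l++
l=5 r=14: 1+37=38 d=8 *, l++
l=6 r=14: 5+37=42 d=4 *, l++
l=7 r=14: 10+37=47 d=1 *, r--
l=7 r=13: 10+35=45 d=1, l++
l=8 r=13: 11+35=46 d=0 *, stop

pair (11, 35) with sum 46 (|Δ|=0)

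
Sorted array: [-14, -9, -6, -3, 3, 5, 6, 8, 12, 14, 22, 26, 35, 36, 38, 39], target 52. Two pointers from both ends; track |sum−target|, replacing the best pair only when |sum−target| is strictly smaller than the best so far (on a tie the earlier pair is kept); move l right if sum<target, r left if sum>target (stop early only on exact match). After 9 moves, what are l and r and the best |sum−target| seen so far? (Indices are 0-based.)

[0,15] -14+39=25 d=27 * → l++
[1,15] -9+39=30 d=22 * → l++
[2,15] -6+39=33 d=19 * → l++
[3,15] -3+39=36 d=16 * → l++
[4,15] 3+39=42 d=10 * → l++
[5,15] 5+39=44 d=8 * → l++
[6,15] 6+39=45 d=7 * → l++
[7,15] 8+39=47 d=5 * → l++
[8,15] 12+39=51 d=1 * → l++

l=9, r=15, best |Δ|=1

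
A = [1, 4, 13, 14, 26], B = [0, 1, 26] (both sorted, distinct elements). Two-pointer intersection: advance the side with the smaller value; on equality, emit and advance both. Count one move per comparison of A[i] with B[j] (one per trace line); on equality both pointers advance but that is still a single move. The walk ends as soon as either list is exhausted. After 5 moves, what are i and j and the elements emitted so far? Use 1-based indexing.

i=5, j=3, emitted=[1]

i=1 j=1: 1>0, j++
i=1 j=2: 1==1 emit, i++,j++
i=2 j=3: 4<26, i++
i=3 j=3: 13<26, i++
i=4 j=3: 14<26, i++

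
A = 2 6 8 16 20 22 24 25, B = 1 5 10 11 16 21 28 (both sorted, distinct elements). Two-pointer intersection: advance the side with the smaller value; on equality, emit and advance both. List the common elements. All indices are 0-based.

intersection = [16]

[i=0,j=0] 2>1 → j++
[i=0,j=1] 2<5 → i++
[i=1,j=1] 6>5 → j++
[i=1,j=2] 6<10 → i++
[i=2,j=2] 8<10 → i++
[i=3,j=2] 16>10 → j++
[i=3,j=3] 16>11 → j++
[i=3,j=4] 16==16 emit → i++,j++
[i=4,j=5] 20<21 → i++
[i=5,j=5] 22>21 → j++
[i=5,j=6] 22<28 → i++
[i=6,j=6] 24<28 → i++
[i=7,j=6] 25<28 → i++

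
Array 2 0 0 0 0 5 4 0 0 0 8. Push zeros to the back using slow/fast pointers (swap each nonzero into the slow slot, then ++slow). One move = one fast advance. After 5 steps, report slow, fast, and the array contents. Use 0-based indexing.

slow=1, fast=5, a=[2, 0, 0, 0, 0, 5, 4, 0, 0, 0, 8]

(s=0,f=0) a[fast]=2≠0 swap→a[0]=2 → slow++,fast++
(s=1,f=1) a[fast]=0 → fast++
(s=1,f=2) a[fast]=0 → fast++
(s=1,f=3) a[fast]=0 → fast++
(s=1,f=4) a[fast]=0 → fast++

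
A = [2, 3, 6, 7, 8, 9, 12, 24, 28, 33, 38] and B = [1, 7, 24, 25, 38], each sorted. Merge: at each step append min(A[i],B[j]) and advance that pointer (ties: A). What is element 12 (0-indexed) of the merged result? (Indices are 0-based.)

i=0 j=0: A[i]=2>B[j]=1 take 1, j++
i=0 j=1: A[i]=2<=B[j]=7 take 2, i++
i=1 j=1: A[i]=3<=B[j]=7 take 3, i++
i=2 j=1: A[i]=6<=B[j]=7 take 6, i++
i=3 j=1: A[i]=7<=B[j]=7 take 7, i++
i=4 j=1: A[i]=8>B[j]=7 take 7, j++
i=4 j=2: A[i]=8<=B[j]=24 take 8, i++
i=5 j=2: A[i]=9<=B[j]=24 take 9, i++
i=6 j=2: A[i]=12<=B[j]=24 take 12, i++
i=7 j=2: A[i]=24<=B[j]=24 take 24, i++
i=8 j=2: A[i]=28>B[j]=24 take 24, j++
i=8 j=3: A[i]=28>B[j]=25 take 25, j++
i=8 j=4: A[i]=28<=B[j]=38 take 28, i++
i=9 j=4: A[i]=33<=B[j]=38 take 33, i++
i=10 j=4: A[i]=38<=B[j]=38 take 38, i++
i=11 j=4: A done, take B[j]=38, j++

merged[12] = 28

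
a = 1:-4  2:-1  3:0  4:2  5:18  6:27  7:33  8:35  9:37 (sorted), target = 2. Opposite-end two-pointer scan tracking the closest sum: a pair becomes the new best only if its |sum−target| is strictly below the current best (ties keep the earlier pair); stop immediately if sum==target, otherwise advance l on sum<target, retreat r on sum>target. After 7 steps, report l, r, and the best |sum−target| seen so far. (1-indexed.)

l=3, r=4, best |Δ|=1

[1,9] -4+37=33 d=31 * → r--
[1,8] -4+35=31 d=29 * → r--
[1,7] -4+33=29 d=27 * → r--
[1,6] -4+27=23 d=21 * → r--
[1,5] -4+18=14 d=12 * → r--
[1,4] -4+2=-2 d=4 * → l++
[2,4] -1+2=1 d=1 * → l++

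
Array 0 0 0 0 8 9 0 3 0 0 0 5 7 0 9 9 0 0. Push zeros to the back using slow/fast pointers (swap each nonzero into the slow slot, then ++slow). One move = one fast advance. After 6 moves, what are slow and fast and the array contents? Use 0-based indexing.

(s=0,f=0) a[fast]=0 → fast++
(s=0,f=1) a[fast]=0 → fast++
(s=0,f=2) a[fast]=0 → fast++
(s=0,f=3) a[fast]=0 → fast++
(s=0,f=4) a[fast]=8≠0 swap→a[0]=8 → slow++,fast++
(s=1,f=5) a[fast]=9≠0 swap→a[1]=9 → slow++,fast++

slow=2, fast=6, a=[8, 9, 0, 0, 0, 0, 0, 3, 0, 0, 0, 5, 7, 0, 9, 9, 0, 0]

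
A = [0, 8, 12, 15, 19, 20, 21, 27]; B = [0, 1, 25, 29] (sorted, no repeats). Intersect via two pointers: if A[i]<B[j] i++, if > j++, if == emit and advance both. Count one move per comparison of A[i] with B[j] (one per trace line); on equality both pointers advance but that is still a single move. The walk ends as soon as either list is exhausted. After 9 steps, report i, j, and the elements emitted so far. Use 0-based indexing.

[i=0,j=0] 0==0 emit → i++,j++
[i=1,j=1] 8>1 → j++
[i=1,j=2] 8<25 → i++
[i=2,j=2] 12<25 → i++
[i=3,j=2] 15<25 → i++
[i=4,j=2] 19<25 → i++
[i=5,j=2] 20<25 → i++
[i=6,j=2] 21<25 → i++
[i=7,j=2] 27>25 → j++

i=7, j=3, emitted=[0]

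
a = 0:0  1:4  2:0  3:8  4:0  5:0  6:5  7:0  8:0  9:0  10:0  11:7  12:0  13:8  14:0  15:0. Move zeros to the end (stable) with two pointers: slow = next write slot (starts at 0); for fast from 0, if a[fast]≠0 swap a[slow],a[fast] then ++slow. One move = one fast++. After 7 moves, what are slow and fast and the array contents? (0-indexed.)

slow=3, fast=7, a=[4, 8, 5, 0, 0, 0, 0, 0, 0, 0, 0, 7, 0, 8, 0, 0]

slow=0 fast=0: a[fast]=0, fast++
slow=0 fast=1: a[fast]=4≠0 swap→a[0]=4, slow++,fast++
slow=1 fast=2: a[fast]=0, fast++
slow=1 fast=3: a[fast]=8≠0 swap→a[1]=8, slow++,fast++
slow=2 fast=4: a[fast]=0, fast++
slow=2 fast=5: a[fast]=0, fast++
slow=2 fast=6: a[fast]=5≠0 swap→a[2]=5, slow++,fast++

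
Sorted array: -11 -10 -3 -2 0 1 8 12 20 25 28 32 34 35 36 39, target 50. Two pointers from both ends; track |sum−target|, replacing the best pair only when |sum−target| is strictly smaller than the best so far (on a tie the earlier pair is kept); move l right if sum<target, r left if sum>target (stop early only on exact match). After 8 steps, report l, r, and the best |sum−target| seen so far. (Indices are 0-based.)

[0,15] -11+39=28 d=22 * → l++
[1,15] -10+39=29 d=21 * → l++
[2,15] -3+39=36 d=14 * → l++
[3,15] -2+39=37 d=13 * → l++
[4,15] 0+39=39 d=11 * → l++
[5,15] 1+39=40 d=10 * → l++
[6,15] 8+39=47 d=3 * → l++
[7,15] 12+39=51 d=1 * → r--

l=7, r=14, best |Δ|=1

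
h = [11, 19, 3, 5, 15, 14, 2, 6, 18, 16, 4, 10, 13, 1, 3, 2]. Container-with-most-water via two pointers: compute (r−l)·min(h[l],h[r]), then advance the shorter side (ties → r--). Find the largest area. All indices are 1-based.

max area = 143

[1,16] min(11,2)*15=30 best=30 * → r--
[1,15] min(11,3)*14=42 best=42 * → r--
[1,14] min(11,1)*13=13 best=42 → r--
[1,13] min(11,13)*12=132 best=132 * → l++
[2,13] min(19,13)*11=143 best=143 * → r--
[2,12] min(19,10)*10=100 best=143 → r--
[2,11] min(19,4)*9=36 best=143 → r--
[2,10] min(19,16)*8=128 best=143 → r--
[2,9] min(19,18)*7=126 best=143 → r--
[2,8] min(19,6)*6=36 best=143 → r--
[2,7] min(19,2)*5=10 best=143 → r--
[2,6] min(19,14)*4=56 best=143 → r--
[2,5] min(19,15)*3=45 best=143 → r--
[2,4] min(19,5)*2=10 best=143 → r--
[2,3] min(19,3)*1=3 best=143 → r--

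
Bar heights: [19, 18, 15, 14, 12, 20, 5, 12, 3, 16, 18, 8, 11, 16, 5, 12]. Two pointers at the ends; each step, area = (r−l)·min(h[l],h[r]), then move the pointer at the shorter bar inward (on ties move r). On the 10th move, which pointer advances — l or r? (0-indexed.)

l=0 r=15: min(19,12)*15=180 best=180 *, r--
l=0 r=14: min(19,5)*14=70 best=180, r--
l=0 r=13: min(19,16)*13=208 best=208 *, r--
l=0 r=12: min(19,11)*12=132 best=208, r--
l=0 r=11: min(19,8)*11=88 best=208, r--
l=0 r=10: min(19,18)*10=180 best=208, r--
l=0 r=9: min(19,16)*9=144 best=208, r--
l=0 r=8: min(19,3)*8=24 best=208, r--
l=0 r=7: min(19,12)*7=84 best=208, r--
l=0 r=6: min(19,5)*6=30 best=208, r--

r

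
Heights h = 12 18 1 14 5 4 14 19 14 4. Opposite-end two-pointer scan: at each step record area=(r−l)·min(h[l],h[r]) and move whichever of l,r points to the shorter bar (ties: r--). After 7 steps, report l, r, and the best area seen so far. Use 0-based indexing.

l=5, r=7, best area=108

l=0 r=9: min(12,4)*9=36 best=36 *, r--
l=0 r=8: min(12,14)*8=96 best=96 *, l++
l=1 r=8: min(18,14)*7=98 best=98 *, r--
l=1 r=7: min(18,19)*6=108 best=108 *, l++
l=2 r=7: min(1,19)*5=5 best=108, l++
l=3 r=7: min(14,19)*4=56 best=108, l++
l=4 r=7: min(5,19)*3=15 best=108, l++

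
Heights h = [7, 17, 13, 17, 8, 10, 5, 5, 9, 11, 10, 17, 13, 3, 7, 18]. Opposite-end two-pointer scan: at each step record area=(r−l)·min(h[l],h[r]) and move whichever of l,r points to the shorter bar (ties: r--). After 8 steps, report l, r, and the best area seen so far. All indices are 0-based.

l=0 r=15: min(7,18)*15=105 best=105 *, l++
l=1 r=15: min(17,18)*14=238 best=238 *, l++
l=2 r=15: min(13,18)*13=169 best=238, l++
l=3 r=15: min(17,18)*12=204 best=238, l++
l=4 r=15: min(8,18)*11=88 best=238, l++
l=5 r=15: min(10,18)*10=100 best=238, l++
l=6 r=15: min(5,18)*9=45 best=238, l++
l=7 r=15: min(5,18)*8=40 best=238, l++

l=8, r=15, best area=238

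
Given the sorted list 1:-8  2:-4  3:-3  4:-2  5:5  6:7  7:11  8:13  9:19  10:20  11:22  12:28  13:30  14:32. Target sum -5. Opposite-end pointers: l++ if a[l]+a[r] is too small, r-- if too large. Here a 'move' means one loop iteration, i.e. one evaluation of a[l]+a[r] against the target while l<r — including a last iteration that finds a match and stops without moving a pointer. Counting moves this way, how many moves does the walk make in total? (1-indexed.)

l=1 r=14: -8+32=24 >-5, r--
l=1 r=13: -8+30=22 >-5, r--
l=1 r=12: -8+28=20 >-5, r--
l=1 r=11: -8+22=14 >-5, r--
l=1 r=10: -8+20=12 >-5, r--
l=1 r=9: -8+19=11 >-5, r--
l=1 r=8: -8+13=5 >-5, r--
l=1 r=7: -8+11=3 >-5, r--
l=1 r=6: -8+7=-1 >-5, r--
l=1 r=5: -8+5=-3 >-5, r--
l=1 r=4: -8+-2=-10 <-5, l++
l=2 r=4: -4+-2=-6 <-5, l++
l=3 r=4: -3+-2=-5, found

13 moves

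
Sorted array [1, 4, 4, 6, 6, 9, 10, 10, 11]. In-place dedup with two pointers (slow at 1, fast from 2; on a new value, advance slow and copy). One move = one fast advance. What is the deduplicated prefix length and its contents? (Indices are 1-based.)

length 6; prefix = [1, 4, 6, 9, 10, 11]

slow=1 fast=2: a[fast]=4≠a[slow]=1 write a[2]=4, slow++,fast++
slow=2 fast=3: a[fast]=4=a[slow] dup, fast++
slow=2 fast=4: a[fast]=6≠a[slow]=4 write a[3]=6, slow++,fast++
slow=3 fast=5: a[fast]=6=a[slow] dup, fast++
slow=3 fast=6: a[fast]=9≠a[slow]=6 write a[4]=9, slow++,fast++
slow=4 fast=7: a[fast]=10≠a[slow]=9 write a[5]=10, slow++,fast++
slow=5 fast=8: a[fast]=10=a[slow] dup, fast++
slow=5 fast=9: a[fast]=11≠a[slow]=10 write a[6]=11, slow++,fast++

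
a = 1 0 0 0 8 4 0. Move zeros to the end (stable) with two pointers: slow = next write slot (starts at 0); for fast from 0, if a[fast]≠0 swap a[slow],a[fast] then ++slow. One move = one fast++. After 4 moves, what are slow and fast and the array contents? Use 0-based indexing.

slow=1, fast=4, a=[1, 0, 0, 0, 8, 4, 0]

slow=0 fast=0: a[fast]=1≠0 swap→a[0]=1, slow++,fast++
slow=1 fast=1: a[fast]=0, fast++
slow=1 fast=2: a[fast]=0, fast++
slow=1 fast=3: a[fast]=0, fast++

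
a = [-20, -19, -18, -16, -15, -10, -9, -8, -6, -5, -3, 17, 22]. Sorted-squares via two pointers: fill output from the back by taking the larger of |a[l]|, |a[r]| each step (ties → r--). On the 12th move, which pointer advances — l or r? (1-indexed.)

l=1 r=13: |-20|<=|22| out[13]=484, r--
l=1 r=12: |-20|>|17| out[12]=400, l++
l=2 r=12: |-19|>|17| out[11]=361, l++
l=3 r=12: |-18|>|17| out[10]=324, l++
l=4 r=12: |-16|<=|17| out[9]=289, r--
l=4 r=11: |-16|>|-3| out[8]=256, l++
l=5 r=11: |-15|>|-3| out[7]=225, l++
l=6 r=11: |-10|>|-3| out[6]=100, l++
l=7 r=11: |-9|>|-3| out[5]=81, l++
l=8 r=11: |-8|>|-3| out[4]=64, l++
l=9 r=11: |-6|>|-3| out[3]=36, l++
l=10 r=11: |-5|>|-3| out[2]=25, l++

l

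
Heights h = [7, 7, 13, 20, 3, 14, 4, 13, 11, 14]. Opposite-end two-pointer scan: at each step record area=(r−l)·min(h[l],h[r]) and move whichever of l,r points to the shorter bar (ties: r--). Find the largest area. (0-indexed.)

[0,9] min(7,14)*9=63 best=63 * → l++
[1,9] min(7,14)*8=56 best=63 → l++
[2,9] min(13,14)*7=91 best=91 * → l++
[3,9] min(20,14)*6=84 best=91 → r--
[3,8] min(20,11)*5=55 best=91 → r--
[3,7] min(20,13)*4=52 best=91 → r--
[3,6] min(20,4)*3=12 best=91 → r--
[3,5] min(20,14)*2=28 best=91 → r--
[3,4] min(20,3)*1=3 best=91 → r--

max area = 91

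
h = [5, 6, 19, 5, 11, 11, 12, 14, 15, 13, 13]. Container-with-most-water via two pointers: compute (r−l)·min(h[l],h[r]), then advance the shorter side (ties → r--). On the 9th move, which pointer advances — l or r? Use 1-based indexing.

r

l=1 r=11: min(5,13)*10=50 best=50 *, l++
l=2 r=11: min(6,13)*9=54 best=54 *, l++
l=3 r=11: min(19,13)*8=104 best=104 *, r--
l=3 r=10: min(19,13)*7=91 best=104, r--
l=3 r=9: min(19,15)*6=90 best=104, r--
l=3 r=8: min(19,14)*5=70 best=104, r--
l=3 r=7: min(19,12)*4=48 best=104, r--
l=3 r=6: min(19,11)*3=33 best=104, r--
l=3 r=5: min(19,11)*2=22 best=104, r--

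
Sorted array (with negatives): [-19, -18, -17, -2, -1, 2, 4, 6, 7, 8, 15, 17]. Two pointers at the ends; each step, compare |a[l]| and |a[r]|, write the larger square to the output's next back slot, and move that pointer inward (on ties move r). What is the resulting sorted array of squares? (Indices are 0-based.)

[0,11] |-19|>|17| out[11]=361 → l++
[1,11] |-18|>|17| out[10]=324 → l++
[2,11] |-17|<=|17| out[9]=289 → r--
[2,10] |-17|>|15| out[8]=289 → l++
[3,10] |-2|<=|15| out[7]=225 → r--
[3,9] |-2|<=|8| out[6]=64 → r--
[3,8] |-2|<=|7| out[5]=49 → r--
[3,7] |-2|<=|6| out[4]=36 → r--
[3,6] |-2|<=|4| out[3]=16 → r--
[3,5] |-2|<=|2| out[2]=4 → r--
[3,4] |-2|>|-1| out[1]=4 → l++
[4,4] |-1|<=|-1| out[0]=1 → r--

[1, 4, 4, 16, 36, 49, 64, 225, 289, 289, 324, 361]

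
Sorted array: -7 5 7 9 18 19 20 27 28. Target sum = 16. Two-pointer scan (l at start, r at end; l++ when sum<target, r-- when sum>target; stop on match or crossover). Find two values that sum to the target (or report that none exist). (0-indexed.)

(7, 9)

l=0 r=8: -7+28=21 >16, r--
l=0 r=7: -7+27=20 >16, r--
l=0 r=6: -7+20=13 <16, l++
l=1 r=6: 5+20=25 >16, r--
l=1 r=5: 5+19=24 >16, r--
l=1 r=4: 5+18=23 >16, r--
l=1 r=3: 5+9=14 <16, l++
l=2 r=3: 7+9=16, found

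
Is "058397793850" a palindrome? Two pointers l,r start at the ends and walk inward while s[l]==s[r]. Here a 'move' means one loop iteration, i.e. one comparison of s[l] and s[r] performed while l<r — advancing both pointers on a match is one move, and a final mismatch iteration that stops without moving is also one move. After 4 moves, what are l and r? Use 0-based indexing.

[0,11] '0'=='0' → l++,r--
[1,10] '5'=='5' → l++,r--
[2,9] '8'=='8' → l++,r--
[3,8] '3'=='3' → l++,r--

l=4, r=7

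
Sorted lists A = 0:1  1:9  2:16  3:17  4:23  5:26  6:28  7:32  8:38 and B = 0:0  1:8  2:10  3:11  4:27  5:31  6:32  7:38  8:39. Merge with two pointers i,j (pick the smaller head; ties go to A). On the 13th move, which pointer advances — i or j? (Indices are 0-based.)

[i=0,j=0] A[i]=1>B[j]=0 take 0 → j++
[i=0,j=1] A[i]=1<=B[j]=8 take 1 → i++
[i=1,j=1] A[i]=9>B[j]=8 take 8 → j++
[i=1,j=2] A[i]=9<=B[j]=10 take 9 → i++
[i=2,j=2] A[i]=16>B[j]=10 take 10 → j++
[i=2,j=3] A[i]=16>B[j]=11 take 11 → j++
[i=2,j=4] A[i]=16<=B[j]=27 take 16 → i++
[i=3,j=4] A[i]=17<=B[j]=27 take 17 → i++
[i=4,j=4] A[i]=23<=B[j]=27 take 23 → i++
[i=5,j=4] A[i]=26<=B[j]=27 take 26 → i++
[i=6,j=4] A[i]=28>B[j]=27 take 27 → j++
[i=6,j=5] A[i]=28<=B[j]=31 take 28 → i++
[i=7,j=5] A[i]=32>B[j]=31 take 31 → j++

j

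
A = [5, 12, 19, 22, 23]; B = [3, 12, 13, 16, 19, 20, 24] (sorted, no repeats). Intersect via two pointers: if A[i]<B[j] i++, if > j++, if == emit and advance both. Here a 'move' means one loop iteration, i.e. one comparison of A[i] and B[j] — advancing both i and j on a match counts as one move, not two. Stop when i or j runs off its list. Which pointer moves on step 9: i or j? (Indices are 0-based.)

[i=0,j=0] 5>3 → j++
[i=0,j=1] 5<12 → i++
[i=1,j=1] 12==12 emit → i++,j++
[i=2,j=2] 19>13 → j++
[i=2,j=3] 19>16 → j++
[i=2,j=4] 19==19 emit → i++,j++
[i=3,j=5] 22>20 → j++
[i=3,j=6] 22<24 → i++
[i=4,j=6] 23<24 → i++

i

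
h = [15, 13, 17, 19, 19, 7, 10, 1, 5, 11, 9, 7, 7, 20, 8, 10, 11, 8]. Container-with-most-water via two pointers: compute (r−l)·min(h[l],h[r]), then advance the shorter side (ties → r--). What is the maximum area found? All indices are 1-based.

l=1 r=18: min(15,8)*17=136 best=136 *, r--
l=1 r=17: min(15,11)*16=176 best=176 *, r--
l=1 r=16: min(15,10)*15=150 best=176, r--
l=1 r=15: min(15,8)*14=112 best=176, r--
l=1 r=14: min(15,20)*13=195 best=195 *, l++
l=2 r=14: min(13,20)*12=156 best=195, l++
l=3 r=14: min(17,20)*11=187 best=195, l++
l=4 r=14: min(19,20)*10=190 best=195, l++
l=5 r=14: min(19,20)*9=171 best=195, l++
l=6 r=14: min(7,20)*8=56 best=195, l++
l=7 r=14: min(10,20)*7=70 best=195, l++
l=8 r=14: min(1,20)*6=6 best=195, l++
l=9 r=14: min(5,20)*5=25 best=195, l++
l=10 r=14: min(11,20)*4=44 best=195, l++
l=11 r=14: min(9,20)*3=27 best=195, l++
l=12 r=14: min(7,20)*2=14 best=195, l++
l=13 r=14: min(7,20)*1=7 best=195, l++

max area = 195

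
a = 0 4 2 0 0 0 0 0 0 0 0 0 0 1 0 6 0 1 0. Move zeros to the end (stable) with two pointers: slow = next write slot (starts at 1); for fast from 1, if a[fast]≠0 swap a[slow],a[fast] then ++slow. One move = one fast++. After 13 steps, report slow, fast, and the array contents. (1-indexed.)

(s=1,f=1) a[fast]=0 → fast++
(s=1,f=2) a[fast]=4≠0 swap→a[1]=4 → slow++,fast++
(s=2,f=3) a[fast]=2≠0 swap→a[2]=2 → slow++,fast++
(s=3,f=4) a[fast]=0 → fast++
(s=3,f=5) a[fast]=0 → fast++
(s=3,f=6) a[fast]=0 → fast++
(s=3,f=7) a[fast]=0 → fast++
(s=3,f=8) a[fast]=0 → fast++
(s=3,f=9) a[fast]=0 → fast++
(s=3,f=10) a[fast]=0 → fast++
(s=3,f=11) a[fast]=0 → fast++
(s=3,f=12) a[fast]=0 → fast++
(s=3,f=13) a[fast]=0 → fast++

slow=3, fast=14, a=[4, 2, 0, 0, 0, 0, 0, 0, 0, 0, 0, 0, 0, 1, 0, 6, 0, 1, 0]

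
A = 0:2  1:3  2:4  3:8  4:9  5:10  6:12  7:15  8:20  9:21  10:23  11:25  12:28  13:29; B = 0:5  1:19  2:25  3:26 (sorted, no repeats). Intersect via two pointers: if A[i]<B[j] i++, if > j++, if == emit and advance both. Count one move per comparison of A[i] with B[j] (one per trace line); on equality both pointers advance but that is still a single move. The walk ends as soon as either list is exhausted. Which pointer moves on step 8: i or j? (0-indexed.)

i

[i=0,j=0] 2<5 → i++
[i=1,j=0] 3<5 → i++
[i=2,j=0] 4<5 → i++
[i=3,j=0] 8>5 → j++
[i=3,j=1] 8<19 → i++
[i=4,j=1] 9<19 → i++
[i=5,j=1] 10<19 → i++
[i=6,j=1] 12<19 → i++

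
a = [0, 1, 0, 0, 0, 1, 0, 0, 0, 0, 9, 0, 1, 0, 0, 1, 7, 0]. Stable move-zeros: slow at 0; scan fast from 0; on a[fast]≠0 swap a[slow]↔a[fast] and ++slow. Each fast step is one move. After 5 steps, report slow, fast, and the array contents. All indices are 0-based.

slow=0 fast=0: a[fast]=0, fast++
slow=0 fast=1: a[fast]=1≠0 swap→a[0]=1, slow++,fast++
slow=1 fast=2: a[fast]=0, fast++
slow=1 fast=3: a[fast]=0, fast++
slow=1 fast=4: a[fast]=0, fast++

slow=1, fast=5, a=[1, 0, 0, 0, 0, 1, 0, 0, 0, 0, 9, 0, 1, 0, 0, 1, 7, 0]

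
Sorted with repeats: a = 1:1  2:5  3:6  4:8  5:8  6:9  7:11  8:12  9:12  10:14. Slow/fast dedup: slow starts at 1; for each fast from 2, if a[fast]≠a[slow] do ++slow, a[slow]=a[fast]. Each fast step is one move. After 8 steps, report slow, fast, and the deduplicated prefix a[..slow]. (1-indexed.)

(s=1,f=2) a[fast]=5≠a[slow]=1 write a[2]=5 → slow++,fast++
(s=2,f=3) a[fast]=6≠a[slow]=5 write a[3]=6 → slow++,fast++
(s=3,f=4) a[fast]=8≠a[slow]=6 write a[4]=8 → slow++,fast++
(s=4,f=5) a[fast]=8=a[slow] dup → fast++
(s=4,f=6) a[fast]=9≠a[slow]=8 write a[5]=9 → slow++,fast++
(s=5,f=7) a[fast]=11≠a[slow]=9 write a[6]=11 → slow++,fast++
(s=6,f=8) a[fast]=12≠a[slow]=11 write a[7]=12 → slow++,fast++
(s=7,f=9) a[fast]=12=a[slow] dup → fast++

slow=7, fast=10, prefix=[1, 5, 6, 8, 9, 11, 12]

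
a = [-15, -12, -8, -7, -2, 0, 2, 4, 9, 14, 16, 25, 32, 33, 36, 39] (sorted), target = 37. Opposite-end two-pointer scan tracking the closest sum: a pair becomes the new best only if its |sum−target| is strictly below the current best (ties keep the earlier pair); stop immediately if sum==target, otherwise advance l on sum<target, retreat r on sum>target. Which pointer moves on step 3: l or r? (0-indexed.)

[0,15] -15+39=24 d=13 * → l++
[1,15] -12+39=27 d=10 * → l++
[2,15] -8+39=31 d=6 * → l++

l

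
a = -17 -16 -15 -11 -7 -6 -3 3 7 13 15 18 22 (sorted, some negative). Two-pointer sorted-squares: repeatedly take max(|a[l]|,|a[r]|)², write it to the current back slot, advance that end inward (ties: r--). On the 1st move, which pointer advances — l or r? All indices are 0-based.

r

[0,12] |-17|<=|22| out[12]=484 → r--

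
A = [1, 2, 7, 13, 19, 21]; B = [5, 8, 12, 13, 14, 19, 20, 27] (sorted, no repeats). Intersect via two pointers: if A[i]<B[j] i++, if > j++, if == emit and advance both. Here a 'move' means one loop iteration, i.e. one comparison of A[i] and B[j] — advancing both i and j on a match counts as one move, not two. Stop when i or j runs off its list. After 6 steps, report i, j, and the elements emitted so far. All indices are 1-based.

i=4, j=4, emitted=[]

i=1 j=1: 1<5, i++
i=2 j=1: 2<5, i++
i=3 j=1: 7>5, j++
i=3 j=2: 7<8, i++
i=4 j=2: 13>8, j++
i=4 j=3: 13>12, j++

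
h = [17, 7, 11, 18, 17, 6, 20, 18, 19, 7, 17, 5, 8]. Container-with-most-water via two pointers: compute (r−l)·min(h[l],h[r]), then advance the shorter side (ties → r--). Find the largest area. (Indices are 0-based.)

max area = 170

[0,12] min(17,8)*12=96 best=96 * → r--
[0,11] min(17,5)*11=55 best=96 → r--
[0,10] min(17,17)*10=170 best=170 * → r--
[0,9] min(17,7)*9=63 best=170 → r--
[0,8] min(17,19)*8=136 best=170 → l++
[1,8] min(7,19)*7=49 best=170 → l++
[2,8] min(11,19)*6=66 best=170 → l++
[3,8] min(18,19)*5=90 best=170 → l++
[4,8] min(17,19)*4=68 best=170 → l++
[5,8] min(6,19)*3=18 best=170 → l++
[6,8] min(20,19)*2=38 best=170 → r--
[6,7] min(20,18)*1=18 best=170 → r--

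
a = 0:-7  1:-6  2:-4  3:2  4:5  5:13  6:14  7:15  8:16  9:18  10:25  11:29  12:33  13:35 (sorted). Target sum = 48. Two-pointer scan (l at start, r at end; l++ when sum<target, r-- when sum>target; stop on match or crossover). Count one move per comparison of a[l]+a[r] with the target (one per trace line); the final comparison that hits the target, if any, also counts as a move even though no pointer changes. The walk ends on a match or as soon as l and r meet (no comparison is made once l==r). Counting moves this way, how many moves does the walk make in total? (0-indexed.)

l=0 r=13: -7+35=28 <48, l++
l=1 r=13: -6+35=29 <48, l++
l=2 r=13: -4+35=31 <48, l++
l=3 r=13: 2+35=37 <48, l++
l=4 r=13: 5+35=40 <48, l++
l=5 r=13: 13+35=48, found

6 moves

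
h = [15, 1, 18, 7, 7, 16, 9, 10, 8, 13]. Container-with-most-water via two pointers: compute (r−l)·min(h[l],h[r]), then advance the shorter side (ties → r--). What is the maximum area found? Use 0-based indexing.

[0,9] min(15,13)*9=117 best=117 * → r--
[0,8] min(15,8)*8=64 best=117 → r--
[0,7] min(15,10)*7=70 best=117 → r--
[0,6] min(15,9)*6=54 best=117 → r--
[0,5] min(15,16)*5=75 best=117 → l++
[1,5] min(1,16)*4=4 best=117 → l++
[2,5] min(18,16)*3=48 best=117 → r--
[2,4] min(18,7)*2=14 best=117 → r--
[2,3] min(18,7)*1=7 best=117 → r--

max area = 117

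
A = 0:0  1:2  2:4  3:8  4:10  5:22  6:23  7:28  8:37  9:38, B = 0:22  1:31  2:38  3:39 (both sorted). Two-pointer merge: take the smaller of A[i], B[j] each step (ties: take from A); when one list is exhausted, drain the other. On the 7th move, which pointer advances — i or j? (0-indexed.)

[i=0,j=0] A[i]=0<=B[j]=22 take 0 → i++
[i=1,j=0] A[i]=2<=B[j]=22 take 2 → i++
[i=2,j=0] A[i]=4<=B[j]=22 take 4 → i++
[i=3,j=0] A[i]=8<=B[j]=22 take 8 → i++
[i=4,j=0] A[i]=10<=B[j]=22 take 10 → i++
[i=5,j=0] A[i]=22<=B[j]=22 take 22 → i++
[i=6,j=0] A[i]=23>B[j]=22 take 22 → j++

j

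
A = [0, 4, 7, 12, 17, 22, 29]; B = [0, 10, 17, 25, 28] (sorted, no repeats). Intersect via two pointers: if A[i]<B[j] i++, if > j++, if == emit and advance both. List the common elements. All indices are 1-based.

i=1 j=1: 0==0 emit, i++,j++
i=2 j=2: 4<10, i++
i=3 j=2: 7<10, i++
i=4 j=2: 12>10, j++
i=4 j=3: 12<17, i++
i=5 j=3: 17==17 emit, i++,j++
i=6 j=4: 22<25, i++
i=7 j=4: 29>25, j++
i=7 j=5: 29>28, j++

intersection = [0, 17]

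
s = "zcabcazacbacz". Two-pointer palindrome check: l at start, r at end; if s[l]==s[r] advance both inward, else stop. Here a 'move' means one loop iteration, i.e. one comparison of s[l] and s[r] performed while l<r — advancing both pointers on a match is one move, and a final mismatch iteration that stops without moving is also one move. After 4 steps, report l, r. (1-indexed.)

l=5, r=9

l=1 r=13: 'z'=='z', l++,r--
l=2 r=12: 'c'=='c', l++,r--
l=3 r=11: 'a'=='a', l++,r--
l=4 r=10: 'b'=='b', l++,r--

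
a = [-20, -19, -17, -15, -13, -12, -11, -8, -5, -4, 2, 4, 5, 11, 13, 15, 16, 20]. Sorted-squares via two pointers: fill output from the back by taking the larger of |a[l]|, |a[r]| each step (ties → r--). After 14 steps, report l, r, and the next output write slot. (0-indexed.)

l=0 r=17: |-20|<=|20| out[17]=400, r--
l=0 r=16: |-20|>|16| out[16]=400, l++
l=1 r=16: |-19|>|16| out[15]=361, l++
l=2 r=16: |-17|>|16| out[14]=289, l++
l=3 r=16: |-15|<=|16| out[13]=256, r--
l=3 r=15: |-15|<=|15| out[12]=225, r--
l=3 r=14: |-15|>|13| out[11]=225, l++
l=4 r=14: |-13|<=|13| out[10]=169, r--
l=4 r=13: |-13|>|11| out[9]=169, l++
l=5 r=13: |-12|>|11| out[8]=144, l++
l=6 r=13: |-11|<=|11| out[7]=121, r--
l=6 r=12: |-11|>|5| out[6]=121, l++
l=7 r=12: |-8|>|5| out[5]=64, l++
l=8 r=12: |-5|<=|5| out[4]=25, r--

l=8, r=11, next write slot=3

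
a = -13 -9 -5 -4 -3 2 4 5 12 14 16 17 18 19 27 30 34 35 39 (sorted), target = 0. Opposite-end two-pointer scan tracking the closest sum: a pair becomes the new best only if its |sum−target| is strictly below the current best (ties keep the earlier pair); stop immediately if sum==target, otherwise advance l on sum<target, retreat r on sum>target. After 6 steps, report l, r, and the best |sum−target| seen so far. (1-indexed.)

[1,19] -13+39=26 d=26 * → r--
[1,18] -13+35=22 d=22 * → r--
[1,17] -13+34=21 d=21 * → r--
[1,16] -13+30=17 d=17 * → r--
[1,15] -13+27=14 d=14 * → r--
[1,14] -13+19=6 d=6 * → r--

l=1, r=13, best |Δ|=6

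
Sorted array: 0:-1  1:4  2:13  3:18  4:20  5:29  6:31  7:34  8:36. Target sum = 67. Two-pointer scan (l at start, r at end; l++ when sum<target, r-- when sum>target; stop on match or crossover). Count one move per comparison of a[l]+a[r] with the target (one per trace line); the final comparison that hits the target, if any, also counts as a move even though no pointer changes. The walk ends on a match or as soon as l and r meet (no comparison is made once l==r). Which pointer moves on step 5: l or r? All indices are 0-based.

l=0 r=8: -1+36=35 <67, l++
l=1 r=8: 4+36=40 <67, l++
l=2 r=8: 13+36=49 <67, l++
l=3 r=8: 18+36=54 <67, l++
l=4 r=8: 20+36=56 <67, l++

l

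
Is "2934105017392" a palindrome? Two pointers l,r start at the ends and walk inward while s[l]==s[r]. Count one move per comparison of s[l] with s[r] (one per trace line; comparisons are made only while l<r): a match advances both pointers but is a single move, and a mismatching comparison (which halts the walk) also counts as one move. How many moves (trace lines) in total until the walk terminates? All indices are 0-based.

4 moves

l=0 r=12: '2'=='2', l++,r--
l=1 r=11: '9'=='9', l++,r--
l=2 r=10: '3'=='3', l++,r--
l=3 r=9: '4'!='7', stop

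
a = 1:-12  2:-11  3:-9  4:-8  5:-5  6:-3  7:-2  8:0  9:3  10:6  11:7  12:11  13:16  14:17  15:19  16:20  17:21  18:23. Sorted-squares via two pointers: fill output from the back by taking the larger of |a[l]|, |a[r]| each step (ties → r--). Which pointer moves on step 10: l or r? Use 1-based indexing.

[1,18] |-12|<=|23| out[18]=529 → r--
[1,17] |-12|<=|21| out[17]=441 → r--
[1,16] |-12|<=|20| out[16]=400 → r--
[1,15] |-12|<=|19| out[15]=361 → r--
[1,14] |-12|<=|17| out[14]=289 → r--
[1,13] |-12|<=|16| out[13]=256 → r--
[1,12] |-12|>|11| out[12]=144 → l++
[2,12] |-11|<=|11| out[11]=121 → r--
[2,11] |-11|>|7| out[10]=121 → l++
[3,11] |-9|>|7| out[9]=81 → l++

l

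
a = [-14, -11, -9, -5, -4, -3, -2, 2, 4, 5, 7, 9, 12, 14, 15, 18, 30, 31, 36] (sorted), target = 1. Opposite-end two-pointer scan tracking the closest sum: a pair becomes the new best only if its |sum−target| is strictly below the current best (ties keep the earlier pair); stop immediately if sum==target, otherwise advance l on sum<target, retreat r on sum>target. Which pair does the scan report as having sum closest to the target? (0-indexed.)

l=0 r=18: -14+36=22 d=21 *, r--
l=0 r=17: -14+31=17 d=16 *, r--
l=0 r=16: -14+30=16 d=15 *, r--
l=0 r=15: -14+18=4 d=3 *, r--
l=0 r=14: -14+15=1 d=0 *, stop

pair (-14, 15) with sum 1 (|Δ|=0)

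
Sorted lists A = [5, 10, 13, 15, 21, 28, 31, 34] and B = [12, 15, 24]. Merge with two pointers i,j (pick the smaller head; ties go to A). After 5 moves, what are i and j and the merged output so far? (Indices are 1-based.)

i=5, j=2, merged so far=[5, 10, 12, 13, 15]

[i=1,j=1] A[i]=5<=B[j]=12 take 5 → i++
[i=2,j=1] A[i]=10<=B[j]=12 take 10 → i++
[i=3,j=1] A[i]=13>B[j]=12 take 12 → j++
[i=3,j=2] A[i]=13<=B[j]=15 take 13 → i++
[i=4,j=2] A[i]=15<=B[j]=15 take 15 → i++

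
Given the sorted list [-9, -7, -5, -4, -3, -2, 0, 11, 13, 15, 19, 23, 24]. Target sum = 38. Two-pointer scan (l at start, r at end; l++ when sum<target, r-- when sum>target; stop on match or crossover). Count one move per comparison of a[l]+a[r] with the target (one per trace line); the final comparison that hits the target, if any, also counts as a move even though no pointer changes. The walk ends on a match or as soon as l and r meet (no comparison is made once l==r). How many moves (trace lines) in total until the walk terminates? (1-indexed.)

11 moves

[1,13] -9+24=15 <38 → l++
[2,13] -7+24=17 <38 → l++
[3,13] -5+24=19 <38 → l++
[4,13] -4+24=20 <38 → l++
[5,13] -3+24=21 <38 → l++
[6,13] -2+24=22 <38 → l++
[7,13] 0+24=24 <38 → l++
[8,13] 11+24=35 <38 → l++
[9,13] 13+24=37 <38 → l++
[10,13] 15+24=39 >38 → r--
[10,12] 15+23=38 → found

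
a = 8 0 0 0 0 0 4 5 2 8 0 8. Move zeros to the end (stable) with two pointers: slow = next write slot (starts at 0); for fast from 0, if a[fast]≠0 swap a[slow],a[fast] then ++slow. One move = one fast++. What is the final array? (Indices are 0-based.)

[8, 4, 5, 2, 8, 8, 0, 0, 0, 0, 0, 0]

slow=0 fast=0: a[fast]=8≠0 swap→a[0]=8, slow++,fast++
slow=1 fast=1: a[fast]=0, fast++
slow=1 fast=2: a[fast]=0, fast++
slow=1 fast=3: a[fast]=0, fast++
slow=1 fast=4: a[fast]=0, fast++
slow=1 fast=5: a[fast]=0, fast++
slow=1 fast=6: a[fast]=4≠0 swap→a[1]=4, slow++,fast++
slow=2 fast=7: a[fast]=5≠0 swap→a[2]=5, slow++,fast++
slow=3 fast=8: a[fast]=2≠0 swap→a[3]=2, slow++,fast++
slow=4 fast=9: a[fast]=8≠0 swap→a[4]=8, slow++,fast++
slow=5 fast=10: a[fast]=0, fast++
slow=5 fast=11: a[fast]=8≠0 swap→a[5]=8, slow++,fast++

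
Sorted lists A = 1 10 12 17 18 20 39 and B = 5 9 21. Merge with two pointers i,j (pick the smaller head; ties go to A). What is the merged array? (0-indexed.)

[i=0,j=0] A[i]=1<=B[j]=5 take 1 → i++
[i=1,j=0] A[i]=10>B[j]=5 take 5 → j++
[i=1,j=1] A[i]=10>B[j]=9 take 9 → j++
[i=1,j=2] A[i]=10<=B[j]=21 take 10 → i++
[i=2,j=2] A[i]=12<=B[j]=21 take 12 → i++
[i=3,j=2] A[i]=17<=B[j]=21 take 17 → i++
[i=4,j=2] A[i]=18<=B[j]=21 take 18 → i++
[i=5,j=2] A[i]=20<=B[j]=21 take 20 → i++
[i=6,j=2] A[i]=39>B[j]=21 take 21 → j++
[i=6,j=3] B done, take A[i]=39 → i++

[1, 5, 9, 10, 12, 17, 18, 20, 21, 39]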